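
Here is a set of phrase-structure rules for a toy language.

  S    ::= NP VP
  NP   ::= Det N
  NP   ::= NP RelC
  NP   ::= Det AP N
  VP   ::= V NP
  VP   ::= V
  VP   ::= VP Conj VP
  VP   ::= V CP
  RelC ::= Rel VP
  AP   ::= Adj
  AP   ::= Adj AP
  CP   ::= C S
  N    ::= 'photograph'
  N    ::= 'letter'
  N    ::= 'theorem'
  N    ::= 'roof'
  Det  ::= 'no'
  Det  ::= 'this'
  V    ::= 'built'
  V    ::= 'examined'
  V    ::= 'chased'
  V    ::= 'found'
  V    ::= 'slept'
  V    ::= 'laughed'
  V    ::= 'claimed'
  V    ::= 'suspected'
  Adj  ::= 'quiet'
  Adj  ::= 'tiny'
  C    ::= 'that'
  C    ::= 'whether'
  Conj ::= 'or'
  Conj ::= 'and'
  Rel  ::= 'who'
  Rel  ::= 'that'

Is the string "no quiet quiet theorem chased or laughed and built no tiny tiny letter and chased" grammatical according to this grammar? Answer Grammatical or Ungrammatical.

Grammatical

S
  NP
    Det: no
    AP
      Adj: quiet
      AP
        Adj: quiet
    N: theorem
  VP
    VP
      V: chased
    Conj: or
    VP
      VP
        V: laughed
      Conj: and
      VP
        VP
          V: built
          NP
            Det: no
            AP
              Adj: tiny
              AP
                Adj: tiny
            N: letter
        Conj: and
        VP
          V: chased
Every word is introduced by a lexical rule and the phrasal rules combine the resulting categories into a single S.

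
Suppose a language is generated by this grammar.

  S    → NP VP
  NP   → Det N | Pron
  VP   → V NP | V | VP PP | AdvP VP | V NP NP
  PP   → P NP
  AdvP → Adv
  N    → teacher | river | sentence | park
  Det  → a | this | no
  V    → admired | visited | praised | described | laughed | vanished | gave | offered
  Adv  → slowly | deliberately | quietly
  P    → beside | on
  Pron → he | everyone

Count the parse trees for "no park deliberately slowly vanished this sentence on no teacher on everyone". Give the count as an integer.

6

Two of the 6 distinct bracketings:
[S [NP [Det no] [N park]] [VP [VP [VP [AdvP [Adv deliberately]] [VP [AdvP [Adv slowly]] [VP [V vanished] [NP [Det this] [N sentence]]]]] [PP [P on] [NP [Det no] [N teacher]]]] [PP [P on] [NP [Pron everyone]]]]]
[S [NP [Det no] [N park]] [VP [VP [AdvP [Adv deliberately]] [VP [VP [AdvP [Adv slowly]] [VP [V vanished] [NP [Det this] [N sentence]]]] [PP [P on] [NP [Det no] [N teacher]]]]] [PP [P on] [NP [Pron everyone]]]]]
The trees differ in how a recursive rule is bracketed over the same span.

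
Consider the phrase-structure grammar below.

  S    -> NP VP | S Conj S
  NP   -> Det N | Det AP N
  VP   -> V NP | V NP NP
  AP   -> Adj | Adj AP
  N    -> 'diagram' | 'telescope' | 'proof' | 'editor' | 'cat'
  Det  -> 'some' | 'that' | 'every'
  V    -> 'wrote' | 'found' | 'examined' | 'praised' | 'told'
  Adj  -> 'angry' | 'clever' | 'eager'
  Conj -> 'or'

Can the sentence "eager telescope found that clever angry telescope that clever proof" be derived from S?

Ungrammatical

For S → NP VP, no prefix of the string parses as an NP. The alternative S rule S → S Conj S likewise has no satisfying split.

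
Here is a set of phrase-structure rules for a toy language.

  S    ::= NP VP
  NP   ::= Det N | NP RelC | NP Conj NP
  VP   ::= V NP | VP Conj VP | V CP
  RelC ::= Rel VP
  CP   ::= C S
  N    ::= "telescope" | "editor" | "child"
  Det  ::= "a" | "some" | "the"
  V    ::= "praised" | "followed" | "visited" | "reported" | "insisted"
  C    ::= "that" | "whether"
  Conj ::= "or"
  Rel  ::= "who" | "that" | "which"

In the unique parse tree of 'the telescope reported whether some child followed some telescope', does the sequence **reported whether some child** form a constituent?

No

[S [NP [Det the] [N telescope]] [VP [V reported] [CP [C whether] [S [NP [Det some] [N child]] [VP [V followed] [NP [Det some] [N telescope]]]]]]]
The smallest constituent containing 'reported whether some child' is the VP spanning 'reported whether some child followed some telescope'; no single node in the tree dominates exactly the given words.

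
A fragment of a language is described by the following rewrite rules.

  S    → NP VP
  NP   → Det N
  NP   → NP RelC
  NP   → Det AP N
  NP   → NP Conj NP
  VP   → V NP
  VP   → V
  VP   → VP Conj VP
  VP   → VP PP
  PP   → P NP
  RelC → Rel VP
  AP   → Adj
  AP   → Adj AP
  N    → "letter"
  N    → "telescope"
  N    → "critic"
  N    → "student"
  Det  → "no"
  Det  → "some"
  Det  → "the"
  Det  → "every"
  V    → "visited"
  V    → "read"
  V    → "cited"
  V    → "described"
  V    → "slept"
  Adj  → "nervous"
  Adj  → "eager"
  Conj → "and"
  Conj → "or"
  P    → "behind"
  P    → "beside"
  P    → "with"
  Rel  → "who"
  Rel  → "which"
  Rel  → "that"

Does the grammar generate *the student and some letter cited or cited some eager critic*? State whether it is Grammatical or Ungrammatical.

Grammatical

S
  NP
    NP
      Det: the
      N: student
    Conj: and
    NP
      Det: some
      N: letter
  VP
    VP
      V: cited
    Conj: or
    VP
      V: cited
      NP
        Det: some
        AP
          Adj: eager
        N: critic
The bracketing above is licensed at every node by one of the given productions, with S at the root.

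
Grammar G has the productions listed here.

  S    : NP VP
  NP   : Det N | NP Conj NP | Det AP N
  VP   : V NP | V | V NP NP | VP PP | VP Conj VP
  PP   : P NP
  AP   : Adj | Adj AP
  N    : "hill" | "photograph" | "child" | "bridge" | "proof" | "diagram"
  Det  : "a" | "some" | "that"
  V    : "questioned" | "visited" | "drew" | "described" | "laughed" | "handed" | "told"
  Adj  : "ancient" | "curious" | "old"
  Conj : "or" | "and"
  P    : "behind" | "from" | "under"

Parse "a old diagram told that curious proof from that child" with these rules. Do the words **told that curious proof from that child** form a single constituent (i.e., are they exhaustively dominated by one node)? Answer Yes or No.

Yes

[S [NP [Det a] [AP [Adj old]] [N diagram]] [VP [VP [V told] [NP [Det that] [AP [Adj curious]] [N proof]]] [PP [P from] [NP [Det that] [N child]]]]]
The words 'told that curious proof from that child' are exhaustively dominated by a single VP node (built by VP → VP PP), so they form a constituent.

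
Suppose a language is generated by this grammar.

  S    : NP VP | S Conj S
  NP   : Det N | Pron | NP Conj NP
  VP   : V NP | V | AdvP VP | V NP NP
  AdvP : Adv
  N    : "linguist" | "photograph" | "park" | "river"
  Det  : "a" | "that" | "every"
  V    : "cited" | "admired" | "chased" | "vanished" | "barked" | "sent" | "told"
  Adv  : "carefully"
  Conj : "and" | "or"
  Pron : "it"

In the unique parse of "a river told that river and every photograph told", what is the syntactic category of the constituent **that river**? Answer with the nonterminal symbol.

NP

S
  S
    NP
      Det: a
      N: river
    VP
      V: told
      NP
        Det: that
        N: river
  Conj: and
  S
    NP
      Det: every
      N: photograph
    VP
      V: told
The span 'that river' is the NP node built by NP → Det N.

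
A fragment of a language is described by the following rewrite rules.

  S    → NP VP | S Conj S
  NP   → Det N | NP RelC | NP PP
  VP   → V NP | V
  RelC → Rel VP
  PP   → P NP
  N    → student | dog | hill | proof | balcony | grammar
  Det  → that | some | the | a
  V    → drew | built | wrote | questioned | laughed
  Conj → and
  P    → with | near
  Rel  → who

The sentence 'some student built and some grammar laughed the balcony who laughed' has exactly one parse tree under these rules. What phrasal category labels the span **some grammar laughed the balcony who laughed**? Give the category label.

[S [S [NP [Det some] [N student]] [VP [V built]]] [Conj and] [S [NP [Det some] [N grammar]] [VP [V laughed] [NP [NP [Det the] [N balcony]] [RelC [Rel who] [VP [V laughed]]]]]]]
The span 'some grammar laughed the balcony who laughed' is the S node built by S → NP VP.

S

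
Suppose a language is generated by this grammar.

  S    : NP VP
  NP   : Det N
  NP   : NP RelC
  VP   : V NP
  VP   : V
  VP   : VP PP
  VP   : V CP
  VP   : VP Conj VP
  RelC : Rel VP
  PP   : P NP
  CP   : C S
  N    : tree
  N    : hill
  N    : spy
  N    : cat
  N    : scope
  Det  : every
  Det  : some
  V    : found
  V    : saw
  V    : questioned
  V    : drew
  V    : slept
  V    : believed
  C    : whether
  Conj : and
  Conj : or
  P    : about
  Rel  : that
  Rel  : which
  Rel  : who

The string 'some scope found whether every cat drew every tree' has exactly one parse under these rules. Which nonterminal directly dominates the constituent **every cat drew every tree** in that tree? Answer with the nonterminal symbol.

[S [NP [Det some] [N scope]] [VP [V found] [CP [C whether] [S [NP [Det every] [N cat]] [VP [V drew] [NP [Det every] [N tree]]]]]]]
The span 'every cat drew every tree' is the S node built by S → NP VP.
Its mother is the CP built by CP → C S.

CP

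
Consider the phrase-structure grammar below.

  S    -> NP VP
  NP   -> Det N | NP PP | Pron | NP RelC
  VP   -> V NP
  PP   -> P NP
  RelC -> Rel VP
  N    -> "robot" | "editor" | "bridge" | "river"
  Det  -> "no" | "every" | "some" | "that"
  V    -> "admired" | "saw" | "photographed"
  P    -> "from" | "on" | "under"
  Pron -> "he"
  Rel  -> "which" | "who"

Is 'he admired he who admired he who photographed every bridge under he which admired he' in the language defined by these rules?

S
  NP
    Pron: he
  VP
    V: admired
    NP
      NP
        NP
          Pron: he
        RelC
          Rel: who
          VP
            V: admired
            NP
              NP
                Pron: he
              RelC
                Rel: who
                VP
                  V: photographed
                  NP
                    Det: every
                    N: bridge
      PP
        P: under
        NP
          NP
            Pron: he
          RelC
            Rel: which
            VP
              V: admired
              NP
                Pron: he
Each bracket corresponds to one application of a listed rule, so the string is derivable from S.

Grammatical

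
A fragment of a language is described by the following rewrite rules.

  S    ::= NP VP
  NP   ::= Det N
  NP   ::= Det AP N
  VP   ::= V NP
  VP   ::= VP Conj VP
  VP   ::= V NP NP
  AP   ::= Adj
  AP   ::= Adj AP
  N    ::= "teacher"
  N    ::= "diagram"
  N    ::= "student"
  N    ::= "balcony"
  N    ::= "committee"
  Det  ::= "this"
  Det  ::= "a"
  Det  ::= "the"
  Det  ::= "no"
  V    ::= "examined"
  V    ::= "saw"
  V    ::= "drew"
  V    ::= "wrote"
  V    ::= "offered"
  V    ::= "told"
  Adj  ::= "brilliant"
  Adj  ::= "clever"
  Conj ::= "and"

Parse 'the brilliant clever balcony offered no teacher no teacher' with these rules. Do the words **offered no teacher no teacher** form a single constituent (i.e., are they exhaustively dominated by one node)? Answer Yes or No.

[S [NP [Det the] [AP [Adj brilliant] [AP [Adj clever]]] [N balcony]] [VP [V offered] [NP [Det no] [N teacher]] [NP [Det no] [N teacher]]]]
The words 'offered no teacher no teacher' are exhaustively dominated by a single VP node (built by VP → V NP NP), so they form a constituent.

Yes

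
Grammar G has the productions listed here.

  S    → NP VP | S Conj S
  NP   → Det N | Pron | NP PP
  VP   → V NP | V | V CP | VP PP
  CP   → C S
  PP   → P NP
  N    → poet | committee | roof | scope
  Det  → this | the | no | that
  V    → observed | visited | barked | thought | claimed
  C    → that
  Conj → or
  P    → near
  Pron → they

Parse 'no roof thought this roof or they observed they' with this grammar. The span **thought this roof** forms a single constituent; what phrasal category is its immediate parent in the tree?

S

S
  S
    NP
      Det: no
      N: roof
    VP
      V: thought
      NP
        Det: this
        N: roof
  Conj: or
  S
    NP
      Pron: they
    VP
      V: observed
      NP
        Pron: they
The span 'thought this roof' is the VP node built by VP → V NP.
Its mother is the S built by S → NP VP.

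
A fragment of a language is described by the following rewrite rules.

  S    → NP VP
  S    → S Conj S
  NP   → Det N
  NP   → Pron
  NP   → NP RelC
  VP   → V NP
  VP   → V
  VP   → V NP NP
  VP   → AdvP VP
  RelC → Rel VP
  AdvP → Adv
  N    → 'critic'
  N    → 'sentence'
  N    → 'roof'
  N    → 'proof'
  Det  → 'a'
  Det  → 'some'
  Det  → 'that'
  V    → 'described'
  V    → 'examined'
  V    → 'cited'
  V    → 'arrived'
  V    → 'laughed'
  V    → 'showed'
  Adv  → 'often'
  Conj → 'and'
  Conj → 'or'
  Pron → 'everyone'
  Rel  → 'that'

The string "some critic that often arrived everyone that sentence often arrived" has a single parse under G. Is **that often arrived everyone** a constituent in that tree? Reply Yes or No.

[S [NP [NP [Det some] [N critic]] [RelC [Rel that] [VP [AdvP [Adv often]] [VP [V arrived] [NP [Pron everyone]] [NP [Det that] [N sentence]]]]]] [VP [AdvP [Adv often]] [VP [V arrived]]]]
The smallest constituent containing 'that often arrived everyone' is the RelC spanning 'that often arrived everyone that sentence'; no single node in the tree dominates exactly the given words.

No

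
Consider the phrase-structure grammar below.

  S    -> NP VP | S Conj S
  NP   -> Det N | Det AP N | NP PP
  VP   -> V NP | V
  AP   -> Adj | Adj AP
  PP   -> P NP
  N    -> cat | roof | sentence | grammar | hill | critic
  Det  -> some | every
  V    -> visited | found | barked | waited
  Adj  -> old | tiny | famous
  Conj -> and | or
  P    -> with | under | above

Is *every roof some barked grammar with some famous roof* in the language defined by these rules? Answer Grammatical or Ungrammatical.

An N word can never sit immediately before a Det word in any string this grammar generates, so the substring 'roof some' rules out a derivation.

Ungrammatical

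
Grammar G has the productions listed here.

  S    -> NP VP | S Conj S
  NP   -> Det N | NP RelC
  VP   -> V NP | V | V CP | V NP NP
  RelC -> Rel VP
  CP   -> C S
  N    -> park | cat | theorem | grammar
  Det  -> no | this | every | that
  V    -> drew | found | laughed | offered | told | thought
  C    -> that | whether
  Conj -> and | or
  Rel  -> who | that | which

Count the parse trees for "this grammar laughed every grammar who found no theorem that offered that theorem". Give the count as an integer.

6

Two of the 6 distinct bracketings:
[S [NP [Det this] [N grammar]] [VP [V laughed] [NP [NP [Det every] [N grammar]] [RelC [Rel who] [VP [V found] [NP [NP [Det no] [N theorem]] [RelC [Rel that] [VP [V offered] [NP [Det that] [N theorem]]]]]]]]]]
[S [NP [Det this] [N grammar]] [VP [V laughed] [NP [NP [Det every] [N grammar]] [RelC [Rel who] [VP [V found] [NP [NP [Det no] [N theorem]] [RelC [Rel that] [VP [V offered]]]] [NP [Det that] [N theorem]]]]]]]
The difference turns on whether VP → V is used at the relevant span, versus an alternative expansion of VP.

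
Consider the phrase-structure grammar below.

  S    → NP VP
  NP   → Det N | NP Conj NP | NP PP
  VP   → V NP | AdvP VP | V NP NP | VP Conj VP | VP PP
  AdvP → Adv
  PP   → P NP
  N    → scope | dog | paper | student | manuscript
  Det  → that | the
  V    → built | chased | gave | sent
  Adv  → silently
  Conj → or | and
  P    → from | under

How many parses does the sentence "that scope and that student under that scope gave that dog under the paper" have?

Two of the 4 distinct bracketings:
[S [NP [NP [Det that] [N scope]] [Conj and] [NP [NP [Det that] [N student]] [PP [P under] [NP [Det that] [N scope]]]]] [VP [V gave] [NP [NP [Det that] [N dog]] [PP [P under] [NP [Det the] [N paper]]]]]]
[S [NP [NP [Det that] [N scope]] [Conj and] [NP [NP [Det that] [N student]] [PP [P under] [NP [Det that] [N scope]]]]] [VP [VP [V gave] [NP [Det that] [N dog]]] [PP [P under] [NP [Det the] [N paper]]]]]
The difference turns on whether VP → VP PP is used at the relevant span, versus an alternative expansion of VP.

4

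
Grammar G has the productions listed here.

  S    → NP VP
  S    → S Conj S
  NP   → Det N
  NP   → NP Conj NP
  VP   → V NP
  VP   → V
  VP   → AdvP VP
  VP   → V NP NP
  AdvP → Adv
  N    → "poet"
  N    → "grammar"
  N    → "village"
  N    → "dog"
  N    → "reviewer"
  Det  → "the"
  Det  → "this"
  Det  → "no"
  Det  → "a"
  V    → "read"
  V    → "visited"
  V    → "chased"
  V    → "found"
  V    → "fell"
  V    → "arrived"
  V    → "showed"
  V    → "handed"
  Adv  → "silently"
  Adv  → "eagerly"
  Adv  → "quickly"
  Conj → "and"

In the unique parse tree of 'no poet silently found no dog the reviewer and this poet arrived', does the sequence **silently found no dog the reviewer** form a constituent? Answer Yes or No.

[S [S [NP [Det no] [N poet]] [VP [AdvP [Adv silently]] [VP [V found] [NP [Det no] [N dog]] [NP [Det the] [N reviewer]]]]] [Conj and] [S [NP [Det this] [N poet]] [VP [V arrived]]]]
The words 'silently found no dog the reviewer' are exhaustively dominated by a single VP node (built by VP → AdvP VP), so they form a constituent.

Yes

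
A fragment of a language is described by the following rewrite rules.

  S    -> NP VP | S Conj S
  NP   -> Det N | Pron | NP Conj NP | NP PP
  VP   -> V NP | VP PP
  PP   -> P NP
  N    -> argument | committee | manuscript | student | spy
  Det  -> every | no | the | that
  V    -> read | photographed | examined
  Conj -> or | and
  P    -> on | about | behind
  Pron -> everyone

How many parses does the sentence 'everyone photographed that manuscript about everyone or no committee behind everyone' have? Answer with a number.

10

Two of the 10 distinct bracketings:
[S [NP [Pron everyone]] [VP [V photographed] [NP [NP [NP [Det that] [N manuscript]] [PP [P about] [NP [Pron everyone]]]] [Conj or] [NP [NP [Det no] [N committee]] [PP [P behind] [NP [Pron everyone]]]]]]]
[S [NP [Pron everyone]] [VP [V photographed] [NP [NP [Det that] [N manuscript]] [PP [P about] [NP [NP [Pron everyone]] [Conj or] [NP [NP [Det no] [N committee]] [PP [P behind] [NP [Pron everyone]]]]]]]]]
The trees differ in how a recursive rule is bracketed over the same span.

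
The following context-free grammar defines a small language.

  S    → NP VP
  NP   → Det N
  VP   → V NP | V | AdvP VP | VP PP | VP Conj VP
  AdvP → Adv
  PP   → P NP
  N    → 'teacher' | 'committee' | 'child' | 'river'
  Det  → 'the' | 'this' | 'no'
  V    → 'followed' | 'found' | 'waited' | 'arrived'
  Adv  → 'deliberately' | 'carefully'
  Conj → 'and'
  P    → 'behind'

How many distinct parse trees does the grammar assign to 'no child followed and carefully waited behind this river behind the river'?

Two of the 6 distinct bracketings:
[S [NP [Det no] [N child]] [VP [VP [VP [VP [V followed]] [Conj and] [VP [AdvP [Adv carefully]] [VP [V waited]]]] [PP [P behind] [NP [Det this] [N river]]]] [PP [P behind] [NP [Det the] [N river]]]]]
[S [NP [Det no] [N child]] [VP [VP [VP [V followed]] [Conj and] [VP [AdvP [Adv carefully]] [VP [VP [V waited]] [PP [P behind] [NP [Det this] [N river]]]]]] [PP [P behind] [NP [Det the] [N river]]]]]
The trees differ in how a recursive rule is bracketed over the same span.

6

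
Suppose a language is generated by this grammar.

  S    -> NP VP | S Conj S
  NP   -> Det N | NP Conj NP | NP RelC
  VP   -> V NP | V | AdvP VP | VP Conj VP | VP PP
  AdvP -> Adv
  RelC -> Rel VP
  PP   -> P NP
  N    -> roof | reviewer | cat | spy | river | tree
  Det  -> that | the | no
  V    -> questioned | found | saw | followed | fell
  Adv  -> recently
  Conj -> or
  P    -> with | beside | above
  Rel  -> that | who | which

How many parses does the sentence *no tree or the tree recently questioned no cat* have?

[S [NP [NP [Det no] [N tree]] [Conj or] [NP [Det the] [N tree]]] [VP [AdvP [Adv recently]] [VP [V questioned] [NP [Det no] [N cat]]]]]
No rule offers an alternative attachment or grouping for any span, so this is the only derivation.

1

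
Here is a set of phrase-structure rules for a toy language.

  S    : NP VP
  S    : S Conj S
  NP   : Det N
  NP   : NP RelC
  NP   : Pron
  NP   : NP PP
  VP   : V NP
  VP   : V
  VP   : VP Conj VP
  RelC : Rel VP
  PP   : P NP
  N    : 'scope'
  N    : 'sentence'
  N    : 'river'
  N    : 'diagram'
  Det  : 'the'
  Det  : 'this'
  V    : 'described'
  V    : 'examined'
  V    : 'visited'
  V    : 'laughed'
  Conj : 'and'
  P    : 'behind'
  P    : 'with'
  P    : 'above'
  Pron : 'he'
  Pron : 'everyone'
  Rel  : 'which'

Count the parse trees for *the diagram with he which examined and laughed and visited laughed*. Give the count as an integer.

Two of the 4 distinct bracketings:
[S [NP [NP [NP [Det the] [N diagram]] [PP [P with] [NP [Pron he]]]] [RelC [Rel which] [VP [VP [V examined]] [Conj and] [VP [VP [V laughed]] [Conj and] [VP [V visited]]]]]] [VP [V laughed]]]
[S [NP [NP [NP [Det the] [N diagram]] [PP [P with] [NP [Pron he]]]] [RelC [Rel which] [VP [VP [VP [V examined]] [Conj and] [VP [V laughed]]] [Conj and] [VP [V visited]]]]] [VP [V laughed]]]
The trees differ in how a recursive rule is bracketed over the same span.

4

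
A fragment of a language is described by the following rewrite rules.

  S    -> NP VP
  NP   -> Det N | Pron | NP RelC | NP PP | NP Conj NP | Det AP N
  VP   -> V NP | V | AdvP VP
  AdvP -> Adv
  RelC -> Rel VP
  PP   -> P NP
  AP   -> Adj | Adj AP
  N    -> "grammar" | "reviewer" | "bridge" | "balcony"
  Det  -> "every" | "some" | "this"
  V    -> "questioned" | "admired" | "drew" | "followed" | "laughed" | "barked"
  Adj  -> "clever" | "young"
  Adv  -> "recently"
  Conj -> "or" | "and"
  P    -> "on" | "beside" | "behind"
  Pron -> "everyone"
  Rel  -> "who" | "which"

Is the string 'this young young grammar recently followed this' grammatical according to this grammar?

For S → NP VP, the only prefix that parses as NP is 'this young young grammar', but the remainder 'recently followed this' is not a VP under these rules.

Ungrammatical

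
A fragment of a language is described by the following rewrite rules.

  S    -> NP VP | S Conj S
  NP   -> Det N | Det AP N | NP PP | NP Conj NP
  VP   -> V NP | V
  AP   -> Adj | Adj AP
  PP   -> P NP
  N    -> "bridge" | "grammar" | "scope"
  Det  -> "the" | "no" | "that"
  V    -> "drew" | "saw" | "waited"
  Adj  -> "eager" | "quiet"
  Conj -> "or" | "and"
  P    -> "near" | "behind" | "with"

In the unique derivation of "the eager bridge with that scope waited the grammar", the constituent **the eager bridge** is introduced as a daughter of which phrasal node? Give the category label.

[S [NP [NP [Det the] [AP [Adj eager]] [N bridge]] [PP [P with] [NP [Det that] [N scope]]]] [VP [V waited] [NP [Det the] [N grammar]]]]
The span 'the eager bridge' is the NP node built by NP → Det AP N.
Its mother is the NP built by NP → NP PP.

NP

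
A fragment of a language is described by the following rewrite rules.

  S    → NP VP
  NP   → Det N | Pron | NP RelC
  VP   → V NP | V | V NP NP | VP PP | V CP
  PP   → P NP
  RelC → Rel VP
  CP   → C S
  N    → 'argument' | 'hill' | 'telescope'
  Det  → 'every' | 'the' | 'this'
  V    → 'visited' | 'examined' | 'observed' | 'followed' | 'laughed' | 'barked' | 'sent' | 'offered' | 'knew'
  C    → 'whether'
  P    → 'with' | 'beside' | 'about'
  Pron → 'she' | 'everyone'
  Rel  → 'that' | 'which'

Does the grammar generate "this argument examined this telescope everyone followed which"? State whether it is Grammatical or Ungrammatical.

For S → NP VP, the only prefix that parses as NP is 'this argument', but the remainder 'examined this telescope everyone followed which' is not a VP under these rules.

Ungrammatical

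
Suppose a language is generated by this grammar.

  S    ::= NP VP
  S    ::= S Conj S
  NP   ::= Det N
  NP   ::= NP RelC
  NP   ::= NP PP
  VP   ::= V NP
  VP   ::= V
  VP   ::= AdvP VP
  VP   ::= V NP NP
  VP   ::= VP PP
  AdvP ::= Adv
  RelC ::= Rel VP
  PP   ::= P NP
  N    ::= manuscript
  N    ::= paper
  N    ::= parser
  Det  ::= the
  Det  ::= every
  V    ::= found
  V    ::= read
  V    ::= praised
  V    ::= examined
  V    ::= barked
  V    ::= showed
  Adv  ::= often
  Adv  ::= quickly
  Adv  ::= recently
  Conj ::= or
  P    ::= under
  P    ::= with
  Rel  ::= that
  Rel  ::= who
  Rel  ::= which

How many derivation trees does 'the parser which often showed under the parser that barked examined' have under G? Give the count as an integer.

6

Two of the 6 distinct bracketings:
[S [NP [NP [Det the] [N parser]] [RelC [Rel which] [VP [AdvP [Adv often]] [VP [VP [V showed]] [PP [P under] [NP [NP [Det the] [N parser]] [RelC [Rel that] [VP [V barked]]]]]]]]] [VP [V examined]]]
[S [NP [NP [Det the] [N parser]] [RelC [Rel which] [VP [VP [AdvP [Adv often]] [VP [V showed]]] [PP [P under] [NP [NP [Det the] [N parser]] [RelC [Rel that] [VP [V barked]]]]]]]] [VP [V examined]]]
The trees differ in how a recursive rule is bracketed over the same span.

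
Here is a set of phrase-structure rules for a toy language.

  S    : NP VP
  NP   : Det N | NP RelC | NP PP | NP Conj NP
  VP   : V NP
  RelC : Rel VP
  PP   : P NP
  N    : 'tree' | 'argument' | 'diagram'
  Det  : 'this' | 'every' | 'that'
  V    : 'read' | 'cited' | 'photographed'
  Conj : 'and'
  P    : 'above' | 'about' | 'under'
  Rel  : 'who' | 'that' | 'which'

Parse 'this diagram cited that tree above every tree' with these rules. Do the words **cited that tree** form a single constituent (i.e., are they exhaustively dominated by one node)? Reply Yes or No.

No

[S [NP [Det this] [N diagram]] [VP [V cited] [NP [NP [Det that] [N tree]] [PP [P above] [NP [Det every] [N tree]]]]]]
The smallest constituent containing 'cited that tree' is the VP spanning 'cited that tree above every tree'; no single node in the tree dominates exactly the given words.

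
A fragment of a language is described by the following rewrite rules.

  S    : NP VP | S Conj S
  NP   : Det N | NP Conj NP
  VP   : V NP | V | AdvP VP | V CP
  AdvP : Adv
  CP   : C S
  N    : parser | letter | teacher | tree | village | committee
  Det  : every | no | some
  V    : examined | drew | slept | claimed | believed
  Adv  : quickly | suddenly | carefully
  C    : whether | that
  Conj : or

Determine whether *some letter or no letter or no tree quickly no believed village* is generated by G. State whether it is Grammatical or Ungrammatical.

An Adv word can never sit immediately before a Det word in any string this grammar generates, so the substring 'quickly no' rules out a derivation.

Ungrammatical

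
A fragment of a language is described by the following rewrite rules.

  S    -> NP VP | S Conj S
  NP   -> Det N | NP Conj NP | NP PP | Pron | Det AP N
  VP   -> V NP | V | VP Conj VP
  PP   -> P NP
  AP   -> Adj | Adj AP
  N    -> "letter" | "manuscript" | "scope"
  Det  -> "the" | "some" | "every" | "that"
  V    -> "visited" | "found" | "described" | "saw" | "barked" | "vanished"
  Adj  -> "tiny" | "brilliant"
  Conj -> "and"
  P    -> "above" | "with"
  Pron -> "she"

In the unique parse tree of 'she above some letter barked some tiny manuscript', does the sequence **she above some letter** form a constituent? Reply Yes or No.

[S [NP [NP [Pron she]] [PP [P above] [NP [Det some] [N letter]]]] [VP [V barked] [NP [Det some] [AP [Adj tiny]] [N manuscript]]]]
The words 'she above some letter' are exhaustively dominated by a single NP node (built by NP → NP PP), so they form a constituent.

Yes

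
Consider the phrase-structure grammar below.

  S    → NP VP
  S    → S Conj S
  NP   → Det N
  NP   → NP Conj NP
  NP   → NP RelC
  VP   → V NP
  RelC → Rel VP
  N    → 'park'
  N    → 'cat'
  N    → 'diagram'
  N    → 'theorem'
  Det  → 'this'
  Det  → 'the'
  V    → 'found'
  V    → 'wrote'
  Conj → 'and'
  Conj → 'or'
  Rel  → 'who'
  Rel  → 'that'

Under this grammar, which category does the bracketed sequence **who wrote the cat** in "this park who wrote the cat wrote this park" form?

RelC

[S [NP [NP [Det this] [N park]] [RelC [Rel who] [VP [V wrote] [NP [Det the] [N cat]]]]] [VP [V wrote] [NP [Det this] [N park]]]]
The span 'who wrote the cat' is the RelC node built by RelC → Rel VP.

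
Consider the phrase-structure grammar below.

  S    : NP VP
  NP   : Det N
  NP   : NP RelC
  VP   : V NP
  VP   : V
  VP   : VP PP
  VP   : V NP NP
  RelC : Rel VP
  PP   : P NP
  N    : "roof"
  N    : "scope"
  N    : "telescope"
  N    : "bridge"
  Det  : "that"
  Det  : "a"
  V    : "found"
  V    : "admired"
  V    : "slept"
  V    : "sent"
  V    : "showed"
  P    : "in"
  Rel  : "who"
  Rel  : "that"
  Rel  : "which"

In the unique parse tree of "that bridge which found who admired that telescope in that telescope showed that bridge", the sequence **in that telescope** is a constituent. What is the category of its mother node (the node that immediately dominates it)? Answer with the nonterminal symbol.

[S [NP [NP [NP [Det that] [N bridge]] [RelC [Rel which] [VP [V found]]]] [RelC [Rel who] [VP [VP [V admired] [NP [Det that] [N telescope]]] [PP [P in] [NP [Det that] [N telescope]]]]]] [VP [V showed] [NP [Det that] [N bridge]]]]
The span 'in that telescope' is the PP node built by PP → P NP.
Its mother is the VP built by VP → VP PP.

VP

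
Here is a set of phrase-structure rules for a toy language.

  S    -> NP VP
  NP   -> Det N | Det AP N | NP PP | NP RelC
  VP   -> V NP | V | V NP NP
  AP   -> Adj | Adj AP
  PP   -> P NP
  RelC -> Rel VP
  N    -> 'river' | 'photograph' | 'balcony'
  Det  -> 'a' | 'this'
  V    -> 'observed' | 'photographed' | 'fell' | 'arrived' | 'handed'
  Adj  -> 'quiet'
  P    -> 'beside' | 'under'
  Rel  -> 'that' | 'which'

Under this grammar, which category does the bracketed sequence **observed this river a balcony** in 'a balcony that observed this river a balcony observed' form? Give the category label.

VP

S
  NP
    NP
      Det: a
      N: balcony
    RelC
      Rel: that
      VP
        V: observed
        NP
          Det: this
          N: river
        NP
          Det: a
          N: balcony
  VP
    V: observed
The span 'observed this river a balcony' is the VP node built by VP → V NP NP.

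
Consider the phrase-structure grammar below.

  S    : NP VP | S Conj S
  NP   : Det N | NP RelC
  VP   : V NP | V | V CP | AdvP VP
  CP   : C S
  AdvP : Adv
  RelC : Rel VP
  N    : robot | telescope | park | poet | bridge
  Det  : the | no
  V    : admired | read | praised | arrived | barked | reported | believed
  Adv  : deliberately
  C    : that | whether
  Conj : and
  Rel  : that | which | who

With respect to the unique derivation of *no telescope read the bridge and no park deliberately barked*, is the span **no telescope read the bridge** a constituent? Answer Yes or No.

Yes

[S [S [NP [Det no] [N telescope]] [VP [V read] [NP [Det the] [N bridge]]]] [Conj and] [S [NP [Det no] [N park]] [VP [AdvP [Adv deliberately]] [VP [V barked]]]]]
The words 'no telescope read the bridge' are exhaustively dominated by a single S node (built by S → NP VP), so they form a constituent.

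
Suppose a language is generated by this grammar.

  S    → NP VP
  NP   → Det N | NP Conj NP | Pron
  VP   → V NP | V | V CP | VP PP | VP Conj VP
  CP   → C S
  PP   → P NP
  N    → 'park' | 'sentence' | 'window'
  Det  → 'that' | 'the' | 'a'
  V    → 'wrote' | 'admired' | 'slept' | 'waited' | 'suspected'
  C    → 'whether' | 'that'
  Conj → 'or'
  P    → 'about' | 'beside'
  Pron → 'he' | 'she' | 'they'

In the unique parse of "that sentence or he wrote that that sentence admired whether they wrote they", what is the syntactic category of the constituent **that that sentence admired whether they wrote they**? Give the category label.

CP

S
  NP
    NP
      Det: that
      N: sentence
    Conj: or
    NP
      Pron: he
  VP
    V: wrote
    CP
      C: that
      S
        NP
          Det: that
          N: sentence
        VP
          V: admired
          CP
            C: whether
            S
              NP
                Pron: they
              VP
                V: wrote
                NP
                  Pron: they
The span 'that that sentence admired whether they wrote they' is the CP node built by CP → C S.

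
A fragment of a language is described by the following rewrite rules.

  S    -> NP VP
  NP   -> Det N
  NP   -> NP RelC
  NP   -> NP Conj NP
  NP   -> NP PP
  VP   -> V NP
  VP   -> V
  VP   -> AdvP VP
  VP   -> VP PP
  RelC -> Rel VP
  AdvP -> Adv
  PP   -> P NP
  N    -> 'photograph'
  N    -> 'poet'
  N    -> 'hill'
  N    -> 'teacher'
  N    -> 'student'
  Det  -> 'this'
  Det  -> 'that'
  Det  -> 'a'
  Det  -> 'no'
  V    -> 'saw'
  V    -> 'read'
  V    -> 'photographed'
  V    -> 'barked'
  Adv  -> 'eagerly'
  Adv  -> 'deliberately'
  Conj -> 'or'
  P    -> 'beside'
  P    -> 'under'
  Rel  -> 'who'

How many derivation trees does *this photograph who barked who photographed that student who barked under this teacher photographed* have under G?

Two of the 6 distinct bracketings:
[S [NP [NP [NP [Det this] [N photograph]] [RelC [Rel who] [VP [V barked]]]] [RelC [Rel who] [VP [V photographed] [NP [NP [Det that] [N student]] [RelC [Rel who] [VP [VP [V barked]] [PP [P under] [NP [Det this] [N teacher]]]]]]]]] [VP [V photographed]]]
[S [NP [NP [NP [Det this] [N photograph]] [RelC [Rel who] [VP [V barked]]]] [RelC [Rel who] [VP [V photographed] [NP [NP [NP [Det that] [N student]] [RelC [Rel who] [VP [V barked]]]] [PP [P under] [NP [Det this] [N teacher]]]]]]] [VP [V photographed]]]
The difference turns on whether NP → NP PP is used at the relevant span, versus an alternative expansion of NP.

6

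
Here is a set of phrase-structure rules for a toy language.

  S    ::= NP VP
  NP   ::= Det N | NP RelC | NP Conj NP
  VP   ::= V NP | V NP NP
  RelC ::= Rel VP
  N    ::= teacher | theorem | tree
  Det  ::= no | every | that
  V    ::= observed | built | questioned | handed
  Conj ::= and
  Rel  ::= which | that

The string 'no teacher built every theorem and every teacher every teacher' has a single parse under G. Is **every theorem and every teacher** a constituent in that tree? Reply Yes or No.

Yes

[S [NP [Det no] [N teacher]] [VP [V built] [NP [NP [Det every] [N theorem]] [Conj and] [NP [Det every] [N teacher]]] [NP [Det every] [N teacher]]]]
The words 'every theorem and every teacher' are exhaustively dominated by a single NP node (built by NP → NP Conj NP), so they form a constituent.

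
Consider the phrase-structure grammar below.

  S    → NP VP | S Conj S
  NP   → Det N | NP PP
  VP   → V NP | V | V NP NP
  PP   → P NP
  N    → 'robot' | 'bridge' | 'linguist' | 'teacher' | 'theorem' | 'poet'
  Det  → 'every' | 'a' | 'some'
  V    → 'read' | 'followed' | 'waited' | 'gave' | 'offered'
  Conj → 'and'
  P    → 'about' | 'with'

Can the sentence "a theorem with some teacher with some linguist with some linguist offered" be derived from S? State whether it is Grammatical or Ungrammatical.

[S [NP [NP [Det a] [N theorem]] [PP [P with] [NP [NP [Det some] [N teacher]] [PP [P with] [NP [NP [Det some] [N linguist]] [PP [P with] [NP [Det some] [N linguist]]]]]]]] [VP [V offered]]]
The bracketing above is licensed at every node by one of the given productions, with S at the root.

Grammatical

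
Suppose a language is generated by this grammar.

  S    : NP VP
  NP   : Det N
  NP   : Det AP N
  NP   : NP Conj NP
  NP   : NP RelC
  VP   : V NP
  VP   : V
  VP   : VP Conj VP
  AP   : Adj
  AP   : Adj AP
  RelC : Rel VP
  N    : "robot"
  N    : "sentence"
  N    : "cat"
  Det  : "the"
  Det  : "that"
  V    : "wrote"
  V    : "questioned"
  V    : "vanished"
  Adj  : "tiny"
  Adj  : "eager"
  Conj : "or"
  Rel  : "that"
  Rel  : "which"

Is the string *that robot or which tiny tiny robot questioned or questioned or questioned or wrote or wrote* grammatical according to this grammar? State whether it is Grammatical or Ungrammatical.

A Conj word can never sit immediately before a Rel word in any string this grammar generates, so the substring 'or which' rules out a derivation.

Ungrammatical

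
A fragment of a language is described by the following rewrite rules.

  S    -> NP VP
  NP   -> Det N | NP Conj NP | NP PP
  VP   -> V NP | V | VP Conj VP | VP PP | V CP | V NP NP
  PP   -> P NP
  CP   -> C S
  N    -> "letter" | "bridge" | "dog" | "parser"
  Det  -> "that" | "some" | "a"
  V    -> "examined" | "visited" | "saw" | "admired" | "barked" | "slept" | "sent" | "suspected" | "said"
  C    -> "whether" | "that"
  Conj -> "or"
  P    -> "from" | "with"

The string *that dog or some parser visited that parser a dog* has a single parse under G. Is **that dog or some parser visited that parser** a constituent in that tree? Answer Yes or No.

No

[S [NP [NP [Det that] [N dog]] [Conj or] [NP [Det some] [N parser]]] [VP [V visited] [NP [Det that] [N parser]] [NP [Det a] [N dog]]]]
The smallest constituent containing 'that dog or some parser visited that parser' is the S spanning 'that dog or some parser visited that parser a dog'; no single node in the tree dominates exactly the given words.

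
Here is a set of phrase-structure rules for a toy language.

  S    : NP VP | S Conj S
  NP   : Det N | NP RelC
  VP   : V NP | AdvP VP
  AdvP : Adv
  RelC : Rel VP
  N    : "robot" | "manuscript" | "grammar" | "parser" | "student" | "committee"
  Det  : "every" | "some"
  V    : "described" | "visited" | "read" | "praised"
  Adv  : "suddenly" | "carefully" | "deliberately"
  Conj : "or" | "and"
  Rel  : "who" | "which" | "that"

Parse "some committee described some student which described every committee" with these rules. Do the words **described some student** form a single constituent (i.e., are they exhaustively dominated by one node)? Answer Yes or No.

[S [NP [Det some] [N committee]] [VP [V described] [NP [NP [Det some] [N student]] [RelC [Rel which] [VP [V described] [NP [Det every] [N committee]]]]]]]
The smallest constituent containing 'described some student' is the VP spanning 'described some student which described every committee'; no single node in the tree dominates exactly the given words.

No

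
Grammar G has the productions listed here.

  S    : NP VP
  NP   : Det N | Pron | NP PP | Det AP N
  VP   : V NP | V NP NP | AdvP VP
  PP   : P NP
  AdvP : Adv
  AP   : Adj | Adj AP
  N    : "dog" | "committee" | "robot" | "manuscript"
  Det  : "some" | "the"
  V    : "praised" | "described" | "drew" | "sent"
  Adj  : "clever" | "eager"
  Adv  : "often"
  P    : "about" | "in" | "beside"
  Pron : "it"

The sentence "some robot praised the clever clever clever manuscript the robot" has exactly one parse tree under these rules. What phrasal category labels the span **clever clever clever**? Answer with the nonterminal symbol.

S
  NP
    Det: some
    N: robot
  VP
    V: praised
    NP
      Det: the
      AP
        Adj: clever
        AP
          Adj: clever
          AP
            Adj: clever
      N: manuscript
    NP
      Det: the
      N: robot
The span 'clever clever clever' is the AP node built by AP → Adj AP.

AP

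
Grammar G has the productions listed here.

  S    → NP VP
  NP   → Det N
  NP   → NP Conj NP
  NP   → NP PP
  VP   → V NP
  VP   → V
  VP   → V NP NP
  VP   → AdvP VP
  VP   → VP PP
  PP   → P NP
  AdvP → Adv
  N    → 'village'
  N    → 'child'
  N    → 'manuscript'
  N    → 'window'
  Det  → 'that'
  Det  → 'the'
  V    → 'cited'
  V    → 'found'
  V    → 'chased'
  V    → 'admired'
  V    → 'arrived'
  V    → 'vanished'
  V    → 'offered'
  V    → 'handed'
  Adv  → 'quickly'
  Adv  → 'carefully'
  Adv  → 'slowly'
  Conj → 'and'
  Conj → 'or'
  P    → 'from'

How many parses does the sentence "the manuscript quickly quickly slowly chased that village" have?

[S [NP [Det the] [N manuscript]] [VP [AdvP [Adv quickly]] [VP [AdvP [Adv quickly]] [VP [AdvP [Adv slowly]] [VP [V chased] [NP [Det that] [N village]]]]]]]
No rule offers an alternative attachment or grouping for any span, so this is the only derivation.

1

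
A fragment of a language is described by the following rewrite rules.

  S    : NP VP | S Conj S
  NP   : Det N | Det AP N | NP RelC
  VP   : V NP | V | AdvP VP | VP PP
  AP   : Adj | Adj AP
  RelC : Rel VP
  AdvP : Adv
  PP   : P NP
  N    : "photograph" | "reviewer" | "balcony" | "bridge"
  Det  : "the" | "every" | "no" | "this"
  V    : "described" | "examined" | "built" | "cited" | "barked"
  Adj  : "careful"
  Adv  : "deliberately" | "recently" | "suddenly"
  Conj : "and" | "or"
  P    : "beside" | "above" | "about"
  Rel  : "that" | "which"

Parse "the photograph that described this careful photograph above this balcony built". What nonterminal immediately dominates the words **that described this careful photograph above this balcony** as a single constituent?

[S [NP [NP [Det the] [N photograph]] [RelC [Rel that] [VP [VP [V described] [NP [Det this] [AP [Adj careful]] [N photograph]]] [PP [P above] [NP [Det this] [N balcony]]]]]] [VP [V built]]]
The span 'that described this careful photograph above this balcony' is the RelC node built by RelC → Rel VP.

RelC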